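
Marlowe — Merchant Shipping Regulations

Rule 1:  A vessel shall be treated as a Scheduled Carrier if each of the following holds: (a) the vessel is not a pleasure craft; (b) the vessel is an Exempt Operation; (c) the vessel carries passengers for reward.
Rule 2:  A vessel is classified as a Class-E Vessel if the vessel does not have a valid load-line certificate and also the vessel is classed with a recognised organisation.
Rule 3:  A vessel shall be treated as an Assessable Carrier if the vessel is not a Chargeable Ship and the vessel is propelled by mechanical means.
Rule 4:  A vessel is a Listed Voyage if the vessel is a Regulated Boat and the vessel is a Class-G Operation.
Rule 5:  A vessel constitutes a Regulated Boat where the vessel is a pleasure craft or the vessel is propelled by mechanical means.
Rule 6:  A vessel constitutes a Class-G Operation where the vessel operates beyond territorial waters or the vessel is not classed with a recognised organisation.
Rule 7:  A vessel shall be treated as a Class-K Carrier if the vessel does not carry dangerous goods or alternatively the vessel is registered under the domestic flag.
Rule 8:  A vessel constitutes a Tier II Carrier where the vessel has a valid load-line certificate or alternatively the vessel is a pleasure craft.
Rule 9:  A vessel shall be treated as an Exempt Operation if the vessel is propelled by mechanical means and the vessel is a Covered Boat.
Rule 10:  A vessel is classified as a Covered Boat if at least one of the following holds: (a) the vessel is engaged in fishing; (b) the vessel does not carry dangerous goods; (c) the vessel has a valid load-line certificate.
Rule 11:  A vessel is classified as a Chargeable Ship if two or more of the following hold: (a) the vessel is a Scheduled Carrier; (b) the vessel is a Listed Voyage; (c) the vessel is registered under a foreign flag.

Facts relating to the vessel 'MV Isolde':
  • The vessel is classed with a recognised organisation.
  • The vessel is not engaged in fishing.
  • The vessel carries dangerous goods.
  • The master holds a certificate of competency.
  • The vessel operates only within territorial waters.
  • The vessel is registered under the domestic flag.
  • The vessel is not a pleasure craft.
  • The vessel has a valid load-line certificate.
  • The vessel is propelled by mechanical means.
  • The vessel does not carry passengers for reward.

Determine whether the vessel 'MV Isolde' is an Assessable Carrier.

rule 10 — Covered Boat: [the vessel is engaged in fishing? no] OR [the vessel does not carry dangerous goods? no] OR [the vessel has a valid load-line certificate? yes] → satisfied.
rule 9 — Exempt Operation: [the vessel is propelled by mechanical means? yes] AND [Covered Boat (rule 10)? yes] → satisfied.
rule 1 — Scheduled Carrier: [the vessel is not a pleasure craft? yes] AND [Exempt Operation (rule 9)? yes] AND [the vessel carries passengers for reward? no] → not satisfied.
rule 5 — Regulated Boat: [the vessel is a pleasure craft? no] OR [the vessel is propelled by mechanical means? yes] → satisfied.
rule 6 — Class-G Operation: [the vessel operates beyond territorial waters? no] OR [the vessel is not classed with a recognised organisation? no] → not satisfied.
rule 4 — Listed Voyage: [Regulated Boat (rule 5)? yes] AND [Class-G Operation (rule 6)? no] → not satisfied.
rule 11 — Chargeable Ship: Scheduled Carrier (rule 1)? no; Listed Voyage (rule 4)? no; the vessel is registered under a foreign flag? no — 0 of 3 hold (need ≥2) → not satisfied.
rule 3 — Assessable Carrier: [not a Chargeable Ship (rule 11)? yes] AND [the vessel is propelled by mechanical means? yes] → satisfied.

Yes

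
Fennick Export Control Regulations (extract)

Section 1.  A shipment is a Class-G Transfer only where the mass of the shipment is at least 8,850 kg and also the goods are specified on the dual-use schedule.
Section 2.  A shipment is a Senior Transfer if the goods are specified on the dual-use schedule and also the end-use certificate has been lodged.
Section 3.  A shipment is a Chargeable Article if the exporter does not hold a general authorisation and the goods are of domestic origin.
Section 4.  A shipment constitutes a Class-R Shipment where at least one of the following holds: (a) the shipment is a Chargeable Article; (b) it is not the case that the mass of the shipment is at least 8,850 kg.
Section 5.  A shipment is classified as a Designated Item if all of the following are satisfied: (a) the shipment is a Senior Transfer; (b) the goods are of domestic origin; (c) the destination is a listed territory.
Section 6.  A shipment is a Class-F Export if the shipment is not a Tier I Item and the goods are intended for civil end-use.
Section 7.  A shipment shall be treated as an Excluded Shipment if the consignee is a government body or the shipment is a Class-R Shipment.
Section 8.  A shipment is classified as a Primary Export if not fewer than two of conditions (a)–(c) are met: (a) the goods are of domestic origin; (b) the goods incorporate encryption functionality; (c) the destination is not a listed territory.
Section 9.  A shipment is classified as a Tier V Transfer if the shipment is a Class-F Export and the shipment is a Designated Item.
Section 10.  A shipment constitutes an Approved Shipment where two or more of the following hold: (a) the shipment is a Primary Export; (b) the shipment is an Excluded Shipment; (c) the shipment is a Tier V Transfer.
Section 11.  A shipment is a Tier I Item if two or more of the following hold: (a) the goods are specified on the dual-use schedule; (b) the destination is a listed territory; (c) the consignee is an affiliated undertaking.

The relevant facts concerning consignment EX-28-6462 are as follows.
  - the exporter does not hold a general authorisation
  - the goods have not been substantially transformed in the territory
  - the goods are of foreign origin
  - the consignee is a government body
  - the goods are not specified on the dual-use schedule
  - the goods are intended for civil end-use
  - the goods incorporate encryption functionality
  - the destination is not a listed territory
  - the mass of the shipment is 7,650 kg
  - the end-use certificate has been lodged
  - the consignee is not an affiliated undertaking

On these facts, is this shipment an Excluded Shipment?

Under section 3: the exporter does not hold a general authorisation? yes; and the goods are of domestic origin? no. So the shipment is not a Chargeable Article.
Under section 4: Chargeable Article (section 3)? no; or mass of the shipment: 7,650 kg ≥ 8,850 kg? no, so negated condition yes. So the shipment is a Class-R Shipment.
Under section 7: the consignee is a government body? yes; or Class-R Shipment (section 4)? yes. So the shipment is an Excluded Shipment.

Yes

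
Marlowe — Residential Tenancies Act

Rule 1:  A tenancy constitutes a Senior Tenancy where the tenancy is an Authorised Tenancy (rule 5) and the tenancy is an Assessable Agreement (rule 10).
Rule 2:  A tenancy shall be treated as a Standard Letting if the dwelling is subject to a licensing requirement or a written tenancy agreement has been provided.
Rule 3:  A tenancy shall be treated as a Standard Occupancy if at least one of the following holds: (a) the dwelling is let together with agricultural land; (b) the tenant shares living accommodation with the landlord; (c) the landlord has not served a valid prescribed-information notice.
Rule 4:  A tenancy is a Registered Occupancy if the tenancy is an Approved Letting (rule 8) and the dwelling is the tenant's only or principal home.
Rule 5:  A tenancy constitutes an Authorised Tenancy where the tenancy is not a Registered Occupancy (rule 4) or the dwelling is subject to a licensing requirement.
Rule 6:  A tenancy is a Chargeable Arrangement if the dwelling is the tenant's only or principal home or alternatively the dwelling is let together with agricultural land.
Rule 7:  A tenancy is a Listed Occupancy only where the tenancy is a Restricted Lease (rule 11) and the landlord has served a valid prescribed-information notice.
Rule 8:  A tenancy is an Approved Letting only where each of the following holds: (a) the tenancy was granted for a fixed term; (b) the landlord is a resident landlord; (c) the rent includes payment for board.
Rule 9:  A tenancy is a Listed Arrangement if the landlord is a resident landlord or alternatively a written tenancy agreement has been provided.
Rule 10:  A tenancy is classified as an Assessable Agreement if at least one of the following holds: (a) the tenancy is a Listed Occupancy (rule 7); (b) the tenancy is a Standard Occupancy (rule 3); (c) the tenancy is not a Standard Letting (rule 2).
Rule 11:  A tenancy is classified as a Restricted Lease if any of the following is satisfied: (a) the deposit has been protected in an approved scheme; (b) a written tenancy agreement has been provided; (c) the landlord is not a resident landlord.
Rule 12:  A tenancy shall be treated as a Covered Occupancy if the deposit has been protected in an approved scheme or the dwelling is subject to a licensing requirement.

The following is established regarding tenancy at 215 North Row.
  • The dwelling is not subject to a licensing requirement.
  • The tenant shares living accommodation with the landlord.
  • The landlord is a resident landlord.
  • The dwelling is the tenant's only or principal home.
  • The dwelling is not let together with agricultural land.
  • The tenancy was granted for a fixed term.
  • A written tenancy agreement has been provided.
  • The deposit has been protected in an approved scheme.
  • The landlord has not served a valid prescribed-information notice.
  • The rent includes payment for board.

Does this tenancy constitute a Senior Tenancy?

rule 8 — Approved Letting: [the tenancy was granted for a fixed term? yes] AND [the landlord is a resident landlord? yes] AND [the rent includes payment for board? yes] → satisfied.
rule 4 — Registered Occupancy: [Approved Letting (rule 8)? yes] AND [the dwelling is the tenant's only or principal home? yes] → satisfied.
rule 5 — Authorised Tenancy: [not a Registered Occupancy (rule 4)? no] OR [the dwelling is subject to a licensing requirement? no] → not satisfied.
rule 11 — Restricted Lease: [the deposit has been protected in an approved scheme? yes] OR [a written tenancy agreement has been provided? yes] OR [the landlord is not a resident landlord? no] → satisfied.
rule 7 — Listed Occupancy: [Restricted Lease (rule 11)? yes] AND [the landlord has served a valid prescribed-information notice? no] → not satisfied.
rule 3 — Standard Occupancy: [the dwelling is let together with agricultural land? no] OR [the tenant shares living accommodation with the landlord? yes] OR [the landlord has not served a valid prescribed-information notice? yes] → satisfied.
rule 2 — Standard Letting: [the dwelling is subject to a licensing requirement? no] OR [a written tenancy agreement has been provided? yes] → satisfied.
rule 10 — Assessable Agreement: [Listed Occupancy (rule 7)? no] OR [Standard Occupancy (rule 3)? yes] OR [not a Standard Letting (rule 2)? no] → satisfied.
rule 1 — Senior Tenancy: [Authorised Tenancy (rule 5)? no] AND [Assessable Agreement (rule 10)? yes] → not satisfied.

No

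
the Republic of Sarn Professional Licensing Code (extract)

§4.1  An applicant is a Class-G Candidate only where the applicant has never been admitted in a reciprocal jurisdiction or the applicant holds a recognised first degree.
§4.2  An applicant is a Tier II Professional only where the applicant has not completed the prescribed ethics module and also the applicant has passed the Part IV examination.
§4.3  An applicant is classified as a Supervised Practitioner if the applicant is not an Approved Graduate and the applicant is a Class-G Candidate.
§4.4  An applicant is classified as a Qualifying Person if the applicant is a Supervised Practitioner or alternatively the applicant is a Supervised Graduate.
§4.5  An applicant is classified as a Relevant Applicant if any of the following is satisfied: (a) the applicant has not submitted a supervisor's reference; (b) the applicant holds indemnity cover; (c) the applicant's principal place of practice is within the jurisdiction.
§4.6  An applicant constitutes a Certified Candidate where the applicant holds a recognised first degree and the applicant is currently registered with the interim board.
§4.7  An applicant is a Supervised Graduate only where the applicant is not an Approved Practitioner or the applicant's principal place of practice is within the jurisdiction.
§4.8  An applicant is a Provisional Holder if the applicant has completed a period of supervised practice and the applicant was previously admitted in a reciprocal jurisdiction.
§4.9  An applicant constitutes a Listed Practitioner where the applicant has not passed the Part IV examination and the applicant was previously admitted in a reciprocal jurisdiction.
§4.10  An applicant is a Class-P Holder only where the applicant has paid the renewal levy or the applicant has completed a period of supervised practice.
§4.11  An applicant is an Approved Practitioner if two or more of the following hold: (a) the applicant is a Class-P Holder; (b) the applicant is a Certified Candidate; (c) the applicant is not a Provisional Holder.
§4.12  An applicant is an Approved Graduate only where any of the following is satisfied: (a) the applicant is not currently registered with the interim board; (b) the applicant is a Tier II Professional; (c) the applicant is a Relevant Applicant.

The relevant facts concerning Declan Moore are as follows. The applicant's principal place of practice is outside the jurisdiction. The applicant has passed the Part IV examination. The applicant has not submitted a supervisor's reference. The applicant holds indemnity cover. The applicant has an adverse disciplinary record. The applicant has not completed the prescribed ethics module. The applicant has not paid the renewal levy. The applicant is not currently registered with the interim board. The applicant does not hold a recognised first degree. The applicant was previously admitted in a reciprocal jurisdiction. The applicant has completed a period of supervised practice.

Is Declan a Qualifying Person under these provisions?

§4.2 — Tier II Professional: [the applicant has not completed the prescribed ethics module? yes] AND [the applicant has passed the Part IV examination? yes] → satisfied.
§4.5 — Relevant Applicant: [the applicant has not submitted a supervisor's reference? yes] OR [the applicant holds indemnity cover? yes] OR [the applicant's principal place of practice is within the jurisdiction? no] → satisfied.
§4.12 — Approved Graduate: [the applicant is not currently registered with the interim board? yes] OR [Tier II Professional (§4.2)? yes] OR [Relevant Applicant (§4.5)? yes] → satisfied.
§4.1 — Class-G Candidate: [the applicant has never been admitted in a reciprocal jurisdiction? no] OR [the applicant holds a recognised first degree? no] → not satisfied.
§4.3 — Supervised Practitioner: [not an Approved Graduate (§4.12)? no] AND [Class-G Candidate (§4.1)? no] → not satisfied.
§4.10 — Class-P Holder: [the applicant has paid the renewal levy? no] OR [the applicant has completed a period of supervised practice? yes] → satisfied.
§4.6 — Certified Candidate: [the applicant holds a recognised first degree? no] AND [the applicant is currently registered with the interim board? no] → not satisfied.
§4.8 — Provisional Holder: [the applicant has completed a period of supervised practice? yes] AND [the applicant was previously admitted in a reciprocal jurisdiction? yes] → satisfied.
§4.11 — Approved Practitioner: Class-P Holder (§4.10)? yes; Certified Candidate (§4.6)? no; not a Provisional Holder (§4.8)? no — 1 of 3 hold (need ≥2) → not satisfied.
§4.7 — Supervised Graduate: [not an Approved Practitioner (§4.11)? yes] OR [the applicant's principal place of practice is within the jurisdiction? no] → satisfied.
§4.4 — Qualifying Person: [Supervised Practitioner (§4.3)? no] OR [Supervised Graduate (§4.7)? yes] → satisfied.

Yes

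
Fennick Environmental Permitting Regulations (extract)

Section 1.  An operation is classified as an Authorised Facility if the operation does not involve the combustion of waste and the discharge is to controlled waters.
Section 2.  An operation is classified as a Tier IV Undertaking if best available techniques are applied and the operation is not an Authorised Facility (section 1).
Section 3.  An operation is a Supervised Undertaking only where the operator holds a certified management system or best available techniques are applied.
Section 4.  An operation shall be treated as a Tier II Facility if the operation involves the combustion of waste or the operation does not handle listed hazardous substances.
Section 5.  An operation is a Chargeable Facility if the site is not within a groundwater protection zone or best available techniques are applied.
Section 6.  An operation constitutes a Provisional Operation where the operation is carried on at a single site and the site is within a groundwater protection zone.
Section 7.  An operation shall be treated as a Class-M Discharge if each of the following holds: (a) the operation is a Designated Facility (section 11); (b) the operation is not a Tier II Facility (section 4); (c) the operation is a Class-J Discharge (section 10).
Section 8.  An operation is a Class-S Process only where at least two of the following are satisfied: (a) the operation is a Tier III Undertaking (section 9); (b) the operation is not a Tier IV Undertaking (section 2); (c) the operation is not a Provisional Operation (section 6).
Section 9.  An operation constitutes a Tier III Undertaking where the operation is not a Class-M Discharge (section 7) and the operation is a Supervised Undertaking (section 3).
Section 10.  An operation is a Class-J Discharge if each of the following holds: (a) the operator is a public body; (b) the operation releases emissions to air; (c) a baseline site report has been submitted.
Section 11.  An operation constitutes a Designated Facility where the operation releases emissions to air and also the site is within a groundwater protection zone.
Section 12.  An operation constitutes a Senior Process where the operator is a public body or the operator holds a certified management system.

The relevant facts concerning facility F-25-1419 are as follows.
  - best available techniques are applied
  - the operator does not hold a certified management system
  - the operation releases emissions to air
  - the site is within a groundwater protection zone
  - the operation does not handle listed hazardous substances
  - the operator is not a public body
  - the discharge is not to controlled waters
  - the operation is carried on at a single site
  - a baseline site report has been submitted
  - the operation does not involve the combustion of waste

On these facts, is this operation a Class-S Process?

Under section 11: the operation releases emissions to air? yes; and the site is within a groundwater protection zone? yes. So the operation is a Designated Facility.
Under section 4: the operation involves the combustion of waste? no; or the operation does not handle listed hazardous substances? yes. So the operation is a Tier II Facility.
Under section 10: the operator is a public body? no; and the operation releases emissions to air? yes; and a baseline site report has been submitted? yes. So the operation is not a Class-J Discharge.
Under section 7: Designated Facility (section 11)? yes; and not a Tier II Facility (section 4)? no; and Class-J Discharge (section 10)? no. So the operation is not a Class-M Discharge.
Under section 3: the operator holds a certified management system? no; or best available techniques are applied? yes. So the operation is a Supervised Undertaking.
Under section 9: not a Class-M Discharge (section 7)? yes; and Supervised Undertaking (section 3)? yes. So the operation is a Tier III Undertaking.
Under section 1: the operation does not involve the combustion of waste? yes; and the discharge is to controlled waters? no. So the operation is not an Authorised Facility.
Under section 2: best available techniques are applied? yes; and not an Authorised Facility (section 1)? yes. So the operation is a Tier IV Undertaking.
Under section 6: the operation is carried on at a single site? yes; and the site is within a groundwater protection zone? yes. So the operation is a Provisional Operation.
Under section 8: Tier III Undertaking (section 9)? yes; not a Tier IV Undertaking (section 2)? no; not a Provisional Operation (section 6)? no — 1 of 3 hold (need ≥2) → not satisfied.

No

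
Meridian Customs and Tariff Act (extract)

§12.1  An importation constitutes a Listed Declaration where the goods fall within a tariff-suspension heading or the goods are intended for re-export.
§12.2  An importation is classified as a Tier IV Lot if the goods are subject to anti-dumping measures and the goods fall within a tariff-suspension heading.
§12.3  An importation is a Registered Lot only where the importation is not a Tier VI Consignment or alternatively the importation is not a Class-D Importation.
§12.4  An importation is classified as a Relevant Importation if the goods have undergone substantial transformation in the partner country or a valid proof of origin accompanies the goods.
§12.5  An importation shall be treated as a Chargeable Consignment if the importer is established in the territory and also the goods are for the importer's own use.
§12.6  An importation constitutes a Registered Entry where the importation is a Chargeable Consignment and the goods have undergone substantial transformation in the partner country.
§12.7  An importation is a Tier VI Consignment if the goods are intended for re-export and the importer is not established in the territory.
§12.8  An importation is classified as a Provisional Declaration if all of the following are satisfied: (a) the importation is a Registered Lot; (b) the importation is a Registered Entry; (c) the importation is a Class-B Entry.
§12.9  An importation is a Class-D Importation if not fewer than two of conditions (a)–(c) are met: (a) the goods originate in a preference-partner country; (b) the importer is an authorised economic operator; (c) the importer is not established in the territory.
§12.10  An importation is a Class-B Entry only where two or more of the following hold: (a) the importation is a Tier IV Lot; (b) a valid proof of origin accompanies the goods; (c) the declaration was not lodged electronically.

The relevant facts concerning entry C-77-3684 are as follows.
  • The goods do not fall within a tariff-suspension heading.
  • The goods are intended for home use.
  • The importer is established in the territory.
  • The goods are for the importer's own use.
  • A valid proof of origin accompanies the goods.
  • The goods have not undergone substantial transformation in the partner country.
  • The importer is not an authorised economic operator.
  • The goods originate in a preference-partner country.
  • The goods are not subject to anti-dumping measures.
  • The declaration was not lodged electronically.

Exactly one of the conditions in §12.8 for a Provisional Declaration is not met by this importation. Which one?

Registered Entry

§12.7 — Tier VI Consignment: [the goods are intended for re-export? no] AND [the importer is not established in the territory? no] → not satisfied.
§12.9 — Class-D Importation: the goods originate in a preference-partner country? yes; the importer is an authorised economic operator? no; the importer is not established in the territory? no — 1 of 3 hold (need ≥2) → not satisfied.
§12.3 — Registered Lot: [not a Tier VI Consignment (§12.7)? yes] OR [not a Class-D Importation (§12.9)? yes] → satisfied.
§12.5 — Chargeable Consignment: [the importer is established in the territory? yes] AND [the goods are for the importer's own use? yes] → satisfied.
§12.6 — Registered Entry: [Chargeable Consignment (§12.5)? yes] AND [the goods have undergone substantial transformation in the partner country? no] → not satisfied.
§12.2 — Tier IV Lot: [the goods are subject to anti-dumping measures? no] AND [the goods fall within a tariff-suspension heading? no] → not satisfied.
§12.10 — Class-B Entry: Tier IV Lot (§12.2)? no; a valid proof of origin accompanies the goods? yes; the declaration was not lodged electronically? yes — 2 of 3 hold (need ≥2) → satisfied.
§12.8 — Provisional Declaration: [Registered Lot (§12.3)? yes] AND [Registered Entry (§12.6)? no] AND [Class-B Entry (§12.10)? yes] → not satisfied.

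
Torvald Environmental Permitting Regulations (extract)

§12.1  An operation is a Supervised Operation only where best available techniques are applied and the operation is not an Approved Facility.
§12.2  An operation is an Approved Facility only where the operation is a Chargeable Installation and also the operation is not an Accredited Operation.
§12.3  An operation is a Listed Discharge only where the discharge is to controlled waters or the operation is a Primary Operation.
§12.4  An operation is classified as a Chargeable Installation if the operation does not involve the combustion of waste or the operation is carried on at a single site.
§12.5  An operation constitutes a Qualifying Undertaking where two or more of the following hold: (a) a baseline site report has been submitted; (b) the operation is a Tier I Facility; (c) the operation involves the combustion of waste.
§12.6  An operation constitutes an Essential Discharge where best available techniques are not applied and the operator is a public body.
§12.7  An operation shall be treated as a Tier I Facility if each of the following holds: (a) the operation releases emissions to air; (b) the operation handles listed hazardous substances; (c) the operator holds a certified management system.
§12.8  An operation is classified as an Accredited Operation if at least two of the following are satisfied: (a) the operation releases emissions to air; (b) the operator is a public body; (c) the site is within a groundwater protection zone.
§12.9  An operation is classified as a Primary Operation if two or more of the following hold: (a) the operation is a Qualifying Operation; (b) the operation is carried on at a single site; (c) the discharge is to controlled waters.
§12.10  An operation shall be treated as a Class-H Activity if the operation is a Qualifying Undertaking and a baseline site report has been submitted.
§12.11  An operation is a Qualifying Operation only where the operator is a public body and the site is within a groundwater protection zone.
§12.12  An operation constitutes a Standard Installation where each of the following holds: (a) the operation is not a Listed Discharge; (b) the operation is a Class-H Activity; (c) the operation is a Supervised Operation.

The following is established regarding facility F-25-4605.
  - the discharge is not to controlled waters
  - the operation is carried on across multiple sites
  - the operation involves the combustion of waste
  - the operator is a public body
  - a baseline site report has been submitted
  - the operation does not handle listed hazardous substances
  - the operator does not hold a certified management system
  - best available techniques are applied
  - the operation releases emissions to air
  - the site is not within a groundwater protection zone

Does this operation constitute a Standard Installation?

Yes

§12.11 — Qualifying Operation: [the operator is a public body? yes] AND [the site is within a groundwater protection zone? no] → not satisfied.
§12.9 — Primary Operation: Qualifying Operation (§12.11)? no; the operation is carried on at a single site? no; the discharge is to controlled waters? no — 0 of 3 hold (need ≥2) → not satisfied.
§12.3 — Listed Discharge: [the discharge is to controlled waters? no] OR [Primary Operation (§12.9)? no] → not satisfied.
§12.7 — Tier I Facility: [the operation releases emissions to air? yes] AND [the operation handles listed hazardous substances? no] AND [the operator holds a certified management system? no] → not satisfied.
§12.5 — Qualifying Undertaking: a baseline site report has been submitted? yes; Tier I Facility (§12.7)? no; the operation involves the combustion of waste? yes — 2 of 3 hold (need ≥2) → satisfied.
§12.10 — Class-H Activity: [Qualifying Undertaking (§12.5)? yes] AND [a baseline site report has been submitted? yes] → satisfied.
§12.4 — Chargeable Installation: [the operation does not involve the combustion of waste? no] OR [the operation is carried on at a single site? no] → not satisfied.
§12.8 — Accredited Operation: the operation releases emissions to air? yes; the operator is a public body? yes; the site is within a groundwater protection zone? no — 2 of 3 hold (need ≥2) → satisfied.
§12.2 — Approved Facility: [Chargeable Installation (§12.4)? no] AND [not an Accredited Operation (§12.8)? no] → not satisfied.
§12.1 — Supervised Operation: [best available techniques are applied? yes] AND [not an Approved Facility (§12.2)? yes] → satisfied.
§12.12 — Standard Installation: [not a Listed Discharge (§12.3)? yes] AND [Class-H Activity (§12.10)? yes] AND [Supervised Operation (§12.1)? yes] → satisfied.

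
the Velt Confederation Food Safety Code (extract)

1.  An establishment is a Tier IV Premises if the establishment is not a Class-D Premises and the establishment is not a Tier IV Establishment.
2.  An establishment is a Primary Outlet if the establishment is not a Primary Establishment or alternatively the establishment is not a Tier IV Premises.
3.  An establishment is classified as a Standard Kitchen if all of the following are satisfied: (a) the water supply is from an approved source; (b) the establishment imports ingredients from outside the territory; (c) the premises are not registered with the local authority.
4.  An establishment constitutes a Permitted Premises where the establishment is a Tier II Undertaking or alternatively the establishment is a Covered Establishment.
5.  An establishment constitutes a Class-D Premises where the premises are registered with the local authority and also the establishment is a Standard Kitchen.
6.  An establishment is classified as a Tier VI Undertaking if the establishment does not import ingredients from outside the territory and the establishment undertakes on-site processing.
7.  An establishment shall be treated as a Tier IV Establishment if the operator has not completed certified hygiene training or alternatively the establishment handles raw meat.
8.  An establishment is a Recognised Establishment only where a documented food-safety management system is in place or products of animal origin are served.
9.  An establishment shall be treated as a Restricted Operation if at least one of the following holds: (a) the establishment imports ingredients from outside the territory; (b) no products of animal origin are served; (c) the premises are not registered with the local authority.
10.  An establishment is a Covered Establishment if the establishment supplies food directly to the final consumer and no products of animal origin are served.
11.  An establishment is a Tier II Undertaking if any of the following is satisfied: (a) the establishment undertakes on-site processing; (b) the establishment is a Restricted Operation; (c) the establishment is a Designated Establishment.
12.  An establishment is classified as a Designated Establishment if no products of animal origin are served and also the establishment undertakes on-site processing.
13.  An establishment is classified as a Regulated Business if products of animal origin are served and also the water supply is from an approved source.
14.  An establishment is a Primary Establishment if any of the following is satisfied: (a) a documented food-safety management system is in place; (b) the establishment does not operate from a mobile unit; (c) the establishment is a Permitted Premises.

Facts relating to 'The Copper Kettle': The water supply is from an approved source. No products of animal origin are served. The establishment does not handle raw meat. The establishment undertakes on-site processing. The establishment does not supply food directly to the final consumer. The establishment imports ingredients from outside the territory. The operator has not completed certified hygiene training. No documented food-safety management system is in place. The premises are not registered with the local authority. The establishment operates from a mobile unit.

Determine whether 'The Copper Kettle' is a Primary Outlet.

paragraph 9 — Restricted Operation: [the establishment imports ingredients from outside the territory? yes] OR [no products of animal origin are served? yes] OR [the premises are not registered with the local authority? yes] → satisfied.
paragraph 12 — Designated Establishment: [no products of animal origin are served? yes] AND [the establishment undertakes on-site processing? yes] → satisfied.
paragraph 11 — Tier II Undertaking: [the establishment undertakes on-site processing? yes] OR [Restricted Operation (paragraph 9)? yes] OR [Designated Establishment (paragraph 12)? yes] → satisfied.
paragraph 10 — Covered Establishment: [the establishment supplies food directly to the final consumer? no] AND [no products of animal origin are served? yes] → not satisfied.
paragraph 4 — Permitted Premises: [Tier II Undertaking (paragraph 11)? yes] OR [Covered Establishment (paragraph 10)? no] → satisfied.
paragraph 14 — Primary Establishment: [a documented food-safety management system is in place? no] OR [the establishment does not operate from a mobile unit? no] OR [Permitted Premises (paragraph 4)? yes] → satisfied.
paragraph 3 — Standard Kitchen: [the water supply is from an approved source? yes] AND [the establishment imports ingredients from outside the territory? yes] AND [the premises are not registered with the local authority? yes] → satisfied.
paragraph 5 — Class-D Premises: [the premises are registered with the local authority? no] AND [Standard Kitchen (paragraph 3)? yes] → not satisfied.
paragraph 7 — Tier IV Establishment: [the operator has not completed certified hygiene training? yes] OR [the establishment handles raw meat? no] → satisfied.
paragraph 1 — Tier IV Premises: [not a Class-D Premises (paragraph 5)? yes] AND [not a Tier IV Establishment (paragraph 7)? no] → not satisfied.
paragraph 2 — Primary Outlet: [not a Primary Establishment (paragraph 14)? no] OR [not a Tier IV Premises (paragraph 1)? yes] → satisfied.

Yes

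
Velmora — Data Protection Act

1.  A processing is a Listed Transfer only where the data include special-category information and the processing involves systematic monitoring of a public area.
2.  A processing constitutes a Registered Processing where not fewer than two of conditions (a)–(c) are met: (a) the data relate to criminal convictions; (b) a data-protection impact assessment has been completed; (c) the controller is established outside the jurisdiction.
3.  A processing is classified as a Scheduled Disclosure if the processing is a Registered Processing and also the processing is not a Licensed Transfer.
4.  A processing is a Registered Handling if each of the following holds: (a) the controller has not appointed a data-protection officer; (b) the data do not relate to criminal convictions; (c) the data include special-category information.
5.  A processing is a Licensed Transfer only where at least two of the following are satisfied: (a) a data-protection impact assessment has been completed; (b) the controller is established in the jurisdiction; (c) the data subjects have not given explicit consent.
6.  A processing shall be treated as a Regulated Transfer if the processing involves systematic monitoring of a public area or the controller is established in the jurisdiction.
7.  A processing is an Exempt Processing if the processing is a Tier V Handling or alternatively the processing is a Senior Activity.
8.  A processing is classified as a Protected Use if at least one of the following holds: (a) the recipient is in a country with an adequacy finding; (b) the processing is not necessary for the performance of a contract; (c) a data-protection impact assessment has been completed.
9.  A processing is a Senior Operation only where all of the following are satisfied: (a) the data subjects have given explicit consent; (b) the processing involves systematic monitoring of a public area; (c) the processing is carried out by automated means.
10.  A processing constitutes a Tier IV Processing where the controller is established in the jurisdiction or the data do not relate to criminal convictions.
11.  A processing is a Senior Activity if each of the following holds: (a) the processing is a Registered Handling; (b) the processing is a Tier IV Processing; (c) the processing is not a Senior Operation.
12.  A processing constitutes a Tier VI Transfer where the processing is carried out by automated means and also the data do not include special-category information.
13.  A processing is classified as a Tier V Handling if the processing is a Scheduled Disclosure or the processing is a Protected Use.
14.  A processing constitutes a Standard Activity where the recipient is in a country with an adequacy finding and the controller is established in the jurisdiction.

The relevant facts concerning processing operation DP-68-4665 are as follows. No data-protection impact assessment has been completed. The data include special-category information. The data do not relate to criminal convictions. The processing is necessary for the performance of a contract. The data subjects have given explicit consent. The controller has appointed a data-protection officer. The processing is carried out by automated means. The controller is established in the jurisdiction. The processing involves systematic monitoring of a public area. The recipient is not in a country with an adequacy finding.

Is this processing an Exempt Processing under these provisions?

No

Under paragraph 2: the data relate to criminal convictions? no; a data-protection impact assessment has been completed? no; the controller is established outside the jurisdiction? no — 0 of 3 hold (need ≥2) → not satisfied.
Under paragraph 5: a data-protection impact assessment has been completed? no; the controller is established in the jurisdiction? yes; the data subjects have not given explicit consent? no — 1 of 3 hold (need ≥2) → not satisfied.
Under paragraph 3: Registered Processing (paragraph 2)? no; and not a Licensed Transfer (paragraph 5)? yes. So the processing is not a Scheduled Disclosure.
Under paragraph 8: the recipient is in a country with an adequacy finding? no; or the processing is not necessary for the performance of a contract? no; or a data-protection impact assessment has been completed? no. So the processing is not a Protected Use.
Under paragraph 13: Scheduled Disclosure (paragraph 3)? no; or Protected Use (paragraph 8)? no. So the processing is not a Tier V Handling.
Under paragraph 4: the controller has not appointed a data-protection officer? no; and the data do not relate to criminal convictions? yes; and the data include special-category information? yes. So the processing is not a Registered Handling.
Under paragraph 10: the controller is established in the jurisdiction? yes; or the data do not relate to criminal convictions? yes. So the processing is a Tier IV Processing.
Under paragraph 9: the data subjects have given explicit consent? yes; and the processing involves systematic monitoring of a public area? yes; and the processing is carried out by automated means? yes. So the processing is a Senior Operation.
Under paragraph 11: Registered Handling (paragraph 4)? no; and Tier IV Processing (paragraph 10)? yes; and not a Senior Operation (paragraph 9)? no. So the processing is not a Senior Activity.
Under paragraph 7: Tier V Handling (paragraph 13)? no; or Senior Activity (paragraph 11)? no. So the processing is not an Exempt Processing.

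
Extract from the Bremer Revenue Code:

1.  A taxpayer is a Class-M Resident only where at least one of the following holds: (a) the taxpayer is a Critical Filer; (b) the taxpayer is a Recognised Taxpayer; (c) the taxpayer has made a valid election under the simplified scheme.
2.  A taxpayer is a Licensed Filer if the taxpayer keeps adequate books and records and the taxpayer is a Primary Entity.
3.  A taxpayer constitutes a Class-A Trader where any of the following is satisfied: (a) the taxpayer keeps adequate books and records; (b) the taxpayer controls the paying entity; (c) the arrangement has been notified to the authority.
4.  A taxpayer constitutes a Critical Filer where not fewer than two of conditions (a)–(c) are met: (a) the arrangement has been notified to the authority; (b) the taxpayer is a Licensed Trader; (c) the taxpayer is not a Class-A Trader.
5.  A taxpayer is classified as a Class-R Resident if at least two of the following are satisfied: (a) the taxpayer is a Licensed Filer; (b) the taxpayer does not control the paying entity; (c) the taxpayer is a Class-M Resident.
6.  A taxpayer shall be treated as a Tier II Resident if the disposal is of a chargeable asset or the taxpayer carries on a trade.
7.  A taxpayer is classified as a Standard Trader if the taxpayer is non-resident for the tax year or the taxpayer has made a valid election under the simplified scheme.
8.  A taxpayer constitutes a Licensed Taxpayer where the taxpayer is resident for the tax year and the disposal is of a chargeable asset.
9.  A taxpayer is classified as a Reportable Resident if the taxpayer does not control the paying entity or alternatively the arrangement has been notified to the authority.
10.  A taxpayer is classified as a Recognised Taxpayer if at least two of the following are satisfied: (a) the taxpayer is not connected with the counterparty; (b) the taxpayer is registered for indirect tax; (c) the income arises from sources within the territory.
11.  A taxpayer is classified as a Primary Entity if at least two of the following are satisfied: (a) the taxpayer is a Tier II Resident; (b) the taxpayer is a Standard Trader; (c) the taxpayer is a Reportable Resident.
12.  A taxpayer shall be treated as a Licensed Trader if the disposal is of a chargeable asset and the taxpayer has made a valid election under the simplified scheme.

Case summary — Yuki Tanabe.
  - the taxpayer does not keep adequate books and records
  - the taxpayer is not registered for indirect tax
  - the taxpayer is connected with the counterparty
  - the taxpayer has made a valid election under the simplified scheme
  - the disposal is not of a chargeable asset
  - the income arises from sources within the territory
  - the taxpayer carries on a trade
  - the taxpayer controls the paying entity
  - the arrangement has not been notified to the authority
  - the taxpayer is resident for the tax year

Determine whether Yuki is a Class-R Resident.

No

paragraph 6 — Tier II Resident: [the disposal is of a chargeable asset? no] OR [the taxpayer carries on a trade? yes] → satisfied.
paragraph 7 — Standard Trader: [the taxpayer is non-resident for the tax year? no] OR [the taxpayer has made a valid election under the simplified scheme? yes] → satisfied.
paragraph 9 — Reportable Resident: [the taxpayer does not control the paying entity? no] OR [the arrangement has been notified to the authority? no] → not satisfied.
paragraph 11 — Primary Entity: Tier II Resident (paragraph 6)? yes; Standard Trader (paragraph 7)? yes; Reportable Resident (paragraph 9)? no — 2 of 3 hold (need ≥2) → satisfied.
paragraph 2 — Licensed Filer: [the taxpayer keeps adequate books and records? no] AND [Primary Entity (paragraph 11)? yes] → not satisfied.
paragraph 12 — Licensed Trader: [the disposal is of a chargeable asset? no] AND [the taxpayer has made a valid election under the simplified scheme? yes] → not satisfied.
paragraph 3 — Class-A Trader: [the taxpayer keeps adequate books and records? no] OR [the taxpayer controls the paying entity? yes] OR [the arrangement has been notified to the authority? no] → satisfied.
paragraph 4 — Critical Filer: the arrangement has been notified to the authority? no; Licensed Trader (paragraph 12)? no; not a Class-A Trader (paragraph 3)? no — 0 of 3 hold (need ≥2) → not satisfied.
paragraph 10 — Recognised Taxpayer: the taxpayer is not connected with the counterparty? no; the taxpayer is registered for indirect tax? no; the income arises from sources within the territory? yes — 1 of 3 hold (need ≥2) → not satisfied.
paragraph 1 — Class-M Resident: [Critical Filer (paragraph 4)? no] OR [Recognised Taxpayer (paragraph 10)? no] OR [the taxpayer has made a valid election under the simplified scheme? yes] → satisfied.
paragraph 5 — Class-R Resident: Licensed Filer (paragraph 2)? no; the taxpayer does not control the paying entity? no; Class-M Resident (paragraph 1)? yes — 1 of 3 hold (need ≥2) → not satisfied.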